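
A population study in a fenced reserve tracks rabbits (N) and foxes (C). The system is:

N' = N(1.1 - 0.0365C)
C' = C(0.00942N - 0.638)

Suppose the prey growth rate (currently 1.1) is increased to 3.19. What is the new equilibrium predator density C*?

C* ≈ 87.4

At the interior fixed point, setting dN/dt = 0 with N > 0 fixes C* = (prey growth rate)/(NC coefficient) — independent of the other coefficients.
With the change, C* = 3.19/0.0365 = 87.4; it rises from 30.1.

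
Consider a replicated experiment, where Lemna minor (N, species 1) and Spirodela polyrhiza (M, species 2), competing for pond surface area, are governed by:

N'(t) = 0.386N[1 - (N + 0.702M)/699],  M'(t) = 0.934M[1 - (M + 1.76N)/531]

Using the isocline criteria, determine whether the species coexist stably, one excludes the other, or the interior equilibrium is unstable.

Compare the nullcline intercepts: K1/α12 = 699/0.702 = 996 > K2 = 531; K2/α21 = 531/1.76 = 302 < K1 = 699.
Since the inequalities point opposite ways, species 1 can invade but species 2 cannot.

species 1 excludes species 2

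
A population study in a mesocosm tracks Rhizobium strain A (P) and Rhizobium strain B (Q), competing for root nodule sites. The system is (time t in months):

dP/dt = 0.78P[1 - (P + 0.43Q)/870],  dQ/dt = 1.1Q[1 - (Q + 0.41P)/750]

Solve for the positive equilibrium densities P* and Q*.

Setting both brackets to zero gives the nullclines P + 0.43Q = 870 and 0.41P + Q = 750.
Substituting Q = 750 - 0.41P into the first: P(1 - 0.43·0.41) = 870 - 0.43·750.
So P* = 548/0.824 = 665, and then Q* = 750 - 0.41·665 = 477.

P* ≈ 665, Q* ≈ 477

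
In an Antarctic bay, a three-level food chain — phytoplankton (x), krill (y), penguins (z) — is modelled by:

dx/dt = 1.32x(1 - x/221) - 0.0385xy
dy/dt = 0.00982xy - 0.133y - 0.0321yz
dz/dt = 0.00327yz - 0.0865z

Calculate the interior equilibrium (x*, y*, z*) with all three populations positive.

x* ≈ 50.5, y* ≈ 26.5, z* ≈ 11.3

From dz/dt = 0: 0.00327y* = 0.0865, so y* = 26.5.
From dx/dt = 0: 1.32(1 - x*/221) = 0.0385·26.5, giving x* = 221·(1 - 0.772) = 50.5.
From dy/dt = 0: 0.00982·50.5 - 0.133 = 0.0321z*, so z* = 0.363/0.0321 = 11.3.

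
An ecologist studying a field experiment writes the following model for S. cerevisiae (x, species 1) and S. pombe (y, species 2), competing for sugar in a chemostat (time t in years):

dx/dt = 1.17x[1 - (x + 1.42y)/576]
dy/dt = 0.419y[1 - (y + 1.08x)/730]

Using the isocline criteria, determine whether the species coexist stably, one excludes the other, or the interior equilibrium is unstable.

species 2 excludes species 1

Compare the nullcline intercepts: K1/α12 = 576/1.42 = 406 < K2 = 730; K2/α21 = 730/1.08 = 676 > K1 = 576.
Since the inequalities point opposite ways, species 2 can invade but species 1 cannot.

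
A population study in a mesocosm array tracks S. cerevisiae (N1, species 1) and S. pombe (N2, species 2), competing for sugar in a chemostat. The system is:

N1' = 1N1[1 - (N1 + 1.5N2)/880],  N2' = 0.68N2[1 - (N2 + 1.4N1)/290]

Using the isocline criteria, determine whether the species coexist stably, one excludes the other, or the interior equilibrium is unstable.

Compare the nullcline intercepts: K1/α12 = 880/1.5 = 587 > K2 = 290; K2/α21 = 290/1.4 = 207 < K1 = 880.
Since the inequalities point opposite ways, species 1 can invade but species 2 cannot.

species 1 excludes species 2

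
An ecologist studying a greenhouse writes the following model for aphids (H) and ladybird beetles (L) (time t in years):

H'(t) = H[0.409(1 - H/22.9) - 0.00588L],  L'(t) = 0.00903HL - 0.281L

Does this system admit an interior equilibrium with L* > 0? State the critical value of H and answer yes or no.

The predator equation gives dL/dt > 0 only when H > 0.281/0.00903 = 31.1.
Without the predator, H → K = 22.9. Since 22.9 < 31.1, the predator cannot invade.

Threshold H = 31.1; K < 31.1, so no, the predator goes extinct.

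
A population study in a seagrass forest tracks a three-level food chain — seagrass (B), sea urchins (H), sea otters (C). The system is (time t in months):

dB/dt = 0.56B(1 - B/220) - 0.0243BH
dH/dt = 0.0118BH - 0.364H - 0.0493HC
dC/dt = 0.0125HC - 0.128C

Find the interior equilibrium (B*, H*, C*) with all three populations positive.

From dC/dt = 0: 0.0125H* = 0.128, so H* = 10.2.
From dB/dt = 0: 0.56(1 - B*/220) = 0.0243·10.2, giving B* = 220·(1 - 0.444) = 122.
From dH/dt = 0: 0.0118·122 - 0.364 = 0.0493C*, so C* = 1.08/0.0493 = 21.9.

B* ≈ 122, H* ≈ 10.2, C* ≈ 21.9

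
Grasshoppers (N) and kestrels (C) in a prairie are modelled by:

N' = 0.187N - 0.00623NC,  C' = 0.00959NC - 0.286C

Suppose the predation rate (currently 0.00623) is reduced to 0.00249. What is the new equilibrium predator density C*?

C* ≈ 75.1

At the interior fixed point, setting dN/dt = 0 with N > 0 fixes C* = (prey growth rate)/(NC coefficient) — independent of the other coefficients.
With the change, C* = 0.187/0.00249 = 75.1; it rises from 30.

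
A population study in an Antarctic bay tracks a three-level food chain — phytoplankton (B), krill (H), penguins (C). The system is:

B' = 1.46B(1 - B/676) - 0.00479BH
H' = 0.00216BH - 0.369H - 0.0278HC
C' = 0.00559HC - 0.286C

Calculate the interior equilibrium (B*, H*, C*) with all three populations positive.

From dC/dt = 0: 0.00559H* = 0.286, so H* = 51.2.
From dB/dt = 0: 1.46(1 - B*/676) = 0.00479·51.2, giving B* = 676·(1 - 0.168) = 563.
From dH/dt = 0: 0.00216·563 - 0.369 = 0.0278C*, so C* = 0.846/0.0278 = 30.4.

B* ≈ 563, H* ≈ 51.2, C* ≈ 30.4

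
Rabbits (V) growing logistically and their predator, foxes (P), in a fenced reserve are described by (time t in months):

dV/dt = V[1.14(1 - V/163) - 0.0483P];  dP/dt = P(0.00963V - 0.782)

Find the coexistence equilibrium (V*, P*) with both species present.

From dP/dt = 0 with P > 0: 0.00963V* = 0.782, so V* = 81.2.
Substitute into dV/dt = 0: 1.14(1 - 81.2/163) = 0.0483P*.
The bracket is 0.502, giving P* = 0.572/0.0483 = 11.8.

V* ≈ 81.2, P* ≈ 11.8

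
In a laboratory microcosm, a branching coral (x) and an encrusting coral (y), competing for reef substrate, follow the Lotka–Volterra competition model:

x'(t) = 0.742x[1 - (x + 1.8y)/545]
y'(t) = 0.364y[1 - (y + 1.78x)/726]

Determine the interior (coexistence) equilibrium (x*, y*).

x* ≈ 346, y* ≈ 111

Setting both brackets to zero gives the nullclines x + 1.8y = 545 and 1.78x + y = 726.
Substituting y = 726 - 1.78x into the first: x(1 - 1.8·1.78) = 545 - 1.8·726.
So x* = -762/-2.2 = 346, and then y* = 726 - 1.78·346 = 111.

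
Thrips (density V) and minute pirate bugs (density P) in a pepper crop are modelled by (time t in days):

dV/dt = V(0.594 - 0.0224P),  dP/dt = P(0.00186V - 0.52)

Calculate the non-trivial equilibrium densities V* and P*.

Set dP/dt = 0 with P > 0: 0.00186V - 0.52 = 0, so V* = 0.52/0.00186 = 280.
Set dV/dt = 0 with V > 0: 0.594 - 0.0224P = 0, so P* = 0.594/0.0224 = 26.5.

V* ≈ 280, P* ≈ 26.5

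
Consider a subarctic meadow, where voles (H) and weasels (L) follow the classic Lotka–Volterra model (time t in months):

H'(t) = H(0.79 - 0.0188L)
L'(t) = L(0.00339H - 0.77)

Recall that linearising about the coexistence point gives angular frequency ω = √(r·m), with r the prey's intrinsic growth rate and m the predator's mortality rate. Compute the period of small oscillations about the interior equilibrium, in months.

T ≈ 8.06 months

Here r = 0.79 and m = 0.77, so r·m = 0.608.
ω = √0.608 = 0.78 per month, hence T = 2π/ω ≈ 8.06 months.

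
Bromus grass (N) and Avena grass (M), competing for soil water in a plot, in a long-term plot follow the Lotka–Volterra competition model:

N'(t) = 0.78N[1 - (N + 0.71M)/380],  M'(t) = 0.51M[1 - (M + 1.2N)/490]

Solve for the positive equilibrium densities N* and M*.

Setting both brackets to zero gives the nullclines N + 0.71M = 380 and 1.2N + M = 490.
Substituting M = 490 - 1.2N into the first: N(1 - 0.71·1.2) = 380 - 0.71·490.
So N* = 32.1/0.148 = 217, and then M* = 490 - 1.2·217 = 230.

N* ≈ 217, M* ≈ 230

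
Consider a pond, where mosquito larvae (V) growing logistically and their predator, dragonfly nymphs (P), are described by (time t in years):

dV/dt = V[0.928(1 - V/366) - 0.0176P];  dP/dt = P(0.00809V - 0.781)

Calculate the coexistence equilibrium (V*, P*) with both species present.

V* ≈ 96.5, P* ≈ 38.8

From dP/dt = 0 with P > 0: 0.00809V* = 0.781, so V* = 96.5.
Substitute into dV/dt = 0: 0.928(1 - 96.5/366) = 0.0176P*.
The bracket is 0.736, giving P* = 0.683/0.0176 = 38.8.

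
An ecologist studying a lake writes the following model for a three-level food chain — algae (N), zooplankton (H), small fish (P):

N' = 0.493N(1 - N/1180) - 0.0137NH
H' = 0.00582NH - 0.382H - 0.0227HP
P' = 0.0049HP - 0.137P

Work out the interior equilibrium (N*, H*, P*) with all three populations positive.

N* ≈ 263, H* ≈ 28, P* ≈ 50.7

From dP/dt = 0: 0.0049H* = 0.137, so H* = 28.
From dN/dt = 0: 0.493(1 - N*/1180) = 0.0137·28, giving N* = 1180·(1 - 0.777) = 263.
From dH/dt = 0: 0.00582·263 - 0.382 = 0.0227P*, so P* = 1.15/0.0227 = 50.7.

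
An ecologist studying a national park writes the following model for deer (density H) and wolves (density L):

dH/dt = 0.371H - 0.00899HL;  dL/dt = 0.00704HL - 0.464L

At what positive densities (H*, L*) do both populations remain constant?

H* ≈ 65.9, L* ≈ 41.3

Set dL/dt = 0 with L > 0: 0.00704H - 0.464 = 0, so H* = 0.464/0.00704 = 65.9.
Set dH/dt = 0 with H > 0: 0.371 - 0.00899L = 0, so L* = 0.371/0.00899 = 41.3.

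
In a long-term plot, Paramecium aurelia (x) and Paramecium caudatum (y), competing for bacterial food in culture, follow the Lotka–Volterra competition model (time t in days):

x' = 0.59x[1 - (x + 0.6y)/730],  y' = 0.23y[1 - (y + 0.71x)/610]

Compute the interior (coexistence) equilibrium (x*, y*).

x* ≈ 634, y* ≈ 160

Setting both brackets to zero gives the nullclines x + 0.6y = 730 and 0.71x + y = 610.
Substituting y = 610 - 0.71x into the first: x(1 - 0.6·0.71) = 730 - 0.6·610.
So x* = 364/0.574 = 634, and then y* = 610 - 0.71·634 = 160.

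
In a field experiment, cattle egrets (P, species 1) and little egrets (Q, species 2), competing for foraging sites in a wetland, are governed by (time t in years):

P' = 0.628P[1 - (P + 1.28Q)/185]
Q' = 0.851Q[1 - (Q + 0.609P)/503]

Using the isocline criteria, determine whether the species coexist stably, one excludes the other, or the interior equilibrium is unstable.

species 2 excludes species 1

Compare the nullcline intercepts: K1/α12 = 185/1.28 = 145 < K2 = 503; K2/α21 = 503/0.609 = 826 > K1 = 185.
Since the inequalities point opposite ways, species 2 can invade but species 1 cannot.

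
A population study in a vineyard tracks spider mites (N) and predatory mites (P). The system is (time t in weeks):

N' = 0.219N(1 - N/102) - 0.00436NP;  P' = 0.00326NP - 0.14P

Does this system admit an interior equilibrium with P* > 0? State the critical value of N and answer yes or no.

Threshold N = 42.9; K > 42.9, so yes, the predator persists.

The predator equation gives dP/dt > 0 only when N > 0.14/0.00326 = 42.9.
Without the predator, N → K = 102. Since 102 > 42.9, the predator can invade and persist.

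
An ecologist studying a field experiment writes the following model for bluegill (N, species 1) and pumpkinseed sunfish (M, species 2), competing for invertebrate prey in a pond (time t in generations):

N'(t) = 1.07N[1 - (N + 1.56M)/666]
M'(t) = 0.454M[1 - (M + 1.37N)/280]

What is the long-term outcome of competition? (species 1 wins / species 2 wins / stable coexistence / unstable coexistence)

Compare the nullcline intercepts: K1/α12 = 666/1.56 = 427 > K2 = 280; K2/α21 = 280/1.37 = 204 < K1 = 666.
Since the inequalities point opposite ways, species 1 can invade but species 2 cannot.

species 1 excludes species 2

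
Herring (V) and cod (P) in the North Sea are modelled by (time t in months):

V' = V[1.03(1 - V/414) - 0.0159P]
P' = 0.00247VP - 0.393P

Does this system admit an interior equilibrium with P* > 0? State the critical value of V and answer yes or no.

Threshold V = 159; K > 159, so yes, the predator persists.

The predator equation gives dP/dt > 0 only when V > 0.393/0.00247 = 159.
Without the predator, V → K = 414. Since 414 > 159, the predator can invade and persist.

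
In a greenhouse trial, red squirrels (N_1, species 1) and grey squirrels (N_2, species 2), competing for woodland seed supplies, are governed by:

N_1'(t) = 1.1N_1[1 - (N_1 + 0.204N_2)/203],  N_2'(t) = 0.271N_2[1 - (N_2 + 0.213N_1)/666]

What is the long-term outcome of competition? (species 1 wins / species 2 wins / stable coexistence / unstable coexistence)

stable coexistence

Compare the nullcline intercepts: K1/α12 = 203/0.204 = 995 > K2 = 666; K2/α21 = 666/0.213 = 3130 > K1 = 203.
Since both inequalities hold, each species can invade when rare, so the interior equilibrium is stable.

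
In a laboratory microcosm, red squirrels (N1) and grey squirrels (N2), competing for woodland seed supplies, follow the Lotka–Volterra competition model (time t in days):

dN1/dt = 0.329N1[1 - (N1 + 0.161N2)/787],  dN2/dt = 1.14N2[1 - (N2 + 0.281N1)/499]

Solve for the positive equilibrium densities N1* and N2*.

Setting both brackets to zero gives the nullclines N1 + 0.161N2 = 787 and 0.281N1 + N2 = 499.
Substituting N2 = 499 - 0.281N1 into the first: N1(1 - 0.161·0.281) = 787 - 0.161·499.
So N1* = 707/0.955 = 740, and then N2* = 499 - 0.281·740 = 291.

N1* ≈ 740, N2* ≈ 291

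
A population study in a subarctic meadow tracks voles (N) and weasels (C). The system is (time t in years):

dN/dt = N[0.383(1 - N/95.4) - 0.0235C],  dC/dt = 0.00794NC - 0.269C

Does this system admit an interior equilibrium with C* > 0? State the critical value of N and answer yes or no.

Threshold N = 33.9; K > 33.9, so yes, the predator persists.

The predator equation gives dC/dt > 0 only when N > 0.269/0.00794 = 33.9.
Without the predator, N → K = 95.4. Since 95.4 > 33.9, the predator can invade and persist.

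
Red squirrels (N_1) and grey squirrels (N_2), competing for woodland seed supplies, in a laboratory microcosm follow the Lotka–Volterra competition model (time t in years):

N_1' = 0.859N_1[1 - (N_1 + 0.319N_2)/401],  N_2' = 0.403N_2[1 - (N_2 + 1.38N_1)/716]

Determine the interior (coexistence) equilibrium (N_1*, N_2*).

N_1* ≈ 308, N_2* ≈ 291

Setting both brackets to zero gives the nullclines N_1 + 0.319N_2 = 401 and 1.38N_1 + N_2 = 716.
Substituting N_2 = 716 - 1.38N_1 into the first: N_1(1 - 0.319·1.38) = 401 - 0.319·716.
So N_1* = 173/0.56 = 308, and then N_2* = 716 - 1.38·308 = 291.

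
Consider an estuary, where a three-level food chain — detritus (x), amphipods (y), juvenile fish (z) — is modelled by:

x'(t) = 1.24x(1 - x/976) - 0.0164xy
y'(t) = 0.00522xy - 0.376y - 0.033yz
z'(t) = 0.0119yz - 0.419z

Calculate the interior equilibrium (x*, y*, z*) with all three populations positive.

x* ≈ 521, y* ≈ 35.2, z* ≈ 71.1

From dz/dt = 0: 0.0119y* = 0.419, so y* = 35.2.
From dx/dt = 0: 1.24(1 - x*/976) = 0.0164·35.2, giving x* = 976·(1 - 0.466) = 521.
From dy/dt = 0: 0.00522·521 - 0.376 = 0.033z*, so z* = 2.35/0.033 = 71.1.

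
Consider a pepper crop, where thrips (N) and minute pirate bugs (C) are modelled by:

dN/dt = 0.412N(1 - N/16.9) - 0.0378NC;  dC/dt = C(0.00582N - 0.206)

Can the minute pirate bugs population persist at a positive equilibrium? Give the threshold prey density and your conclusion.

The predator equation gives dC/dt > 0 only when N > 0.206/0.00582 = 35.4.
Without the predator, N → K = 16.9. Since 16.9 < 35.4, the predator cannot invade.

Threshold N = 35.4; K < 35.4, so no, the predator goes extinct.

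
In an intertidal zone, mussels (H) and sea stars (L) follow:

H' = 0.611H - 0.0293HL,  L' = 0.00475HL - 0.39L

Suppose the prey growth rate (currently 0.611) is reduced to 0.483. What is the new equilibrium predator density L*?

L* ≈ 16.5

At the interior fixed point, setting dH/dt = 0 with H > 0 fixes L* = (prey growth rate)/(HL coefficient) — independent of the other coefficients.
With the change, L* = 0.483/0.0293 = 16.5; it falls from 20.9.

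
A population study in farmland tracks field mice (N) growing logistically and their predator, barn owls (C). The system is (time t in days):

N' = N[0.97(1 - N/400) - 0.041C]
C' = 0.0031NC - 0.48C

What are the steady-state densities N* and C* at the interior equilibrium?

N* ≈ 155, C* ≈ 14.5

From dC/dt = 0 with C > 0: 0.0031N* = 0.48, so N* = 155.
Substitute into dN/dt = 0: 0.97(1 - 155/400) = 0.041C*.
The bracket is 0.613, giving C* = 0.595/0.041 = 14.5.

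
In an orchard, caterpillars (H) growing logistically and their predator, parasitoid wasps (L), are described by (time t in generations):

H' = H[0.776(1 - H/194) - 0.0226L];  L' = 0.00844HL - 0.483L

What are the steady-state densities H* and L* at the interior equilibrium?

From dL/dt = 0 with L > 0: 0.00844H* = 0.483, so H* = 57.2.
Substitute into dH/dt = 0: 0.776(1 - 57.2/194) = 0.0226L*.
The bracket is 0.705, giving L* = 0.547/0.0226 = 24.2.

H* ≈ 57.2, L* ≈ 24.2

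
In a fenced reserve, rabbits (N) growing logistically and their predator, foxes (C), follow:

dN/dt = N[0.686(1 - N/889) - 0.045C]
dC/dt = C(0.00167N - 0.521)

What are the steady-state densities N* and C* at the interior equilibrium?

N* ≈ 312, C* ≈ 9.89

From dC/dt = 0 with C > 0: 0.00167N* = 0.521, so N* = 312.
Substitute into dN/dt = 0: 0.686(1 - 312/889) = 0.045C*.
The bracket is 0.649, giving C* = 0.445/0.045 = 9.89.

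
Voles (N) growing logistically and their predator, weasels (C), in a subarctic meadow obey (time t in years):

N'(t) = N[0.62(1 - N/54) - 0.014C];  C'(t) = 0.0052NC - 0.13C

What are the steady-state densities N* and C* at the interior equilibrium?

From dC/dt = 0 with C > 0: 0.0052N* = 0.13, so N* = 25.
Substitute into dN/dt = 0: 0.62(1 - 25/54) = 0.014C*.
The bracket is 0.537, giving C* = 0.333/0.014 = 23.8.

N* ≈ 25, C* ≈ 23.8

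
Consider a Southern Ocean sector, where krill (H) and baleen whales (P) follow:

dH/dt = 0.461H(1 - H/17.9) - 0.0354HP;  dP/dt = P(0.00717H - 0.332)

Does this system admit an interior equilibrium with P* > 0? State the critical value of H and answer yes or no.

The predator equation gives dP/dt > 0 only when H > 0.332/0.00717 = 46.3.
Without the predator, H → K = 17.9. Since 17.9 < 46.3, the predator cannot invade.

Threshold H = 46.3; K < 46.3, so no, the predator goes extinct.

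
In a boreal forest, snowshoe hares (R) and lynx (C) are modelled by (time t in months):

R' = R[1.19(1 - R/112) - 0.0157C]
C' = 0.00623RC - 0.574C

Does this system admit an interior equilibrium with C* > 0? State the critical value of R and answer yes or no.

The predator equation gives dC/dt > 0 only when R > 0.574/0.00623 = 92.1.
Without the predator, R → K = 112. Since 112 > 92.1, the predator can invade and persist.

Threshold R = 92.1; K > 92.1, so yes, the predator persists.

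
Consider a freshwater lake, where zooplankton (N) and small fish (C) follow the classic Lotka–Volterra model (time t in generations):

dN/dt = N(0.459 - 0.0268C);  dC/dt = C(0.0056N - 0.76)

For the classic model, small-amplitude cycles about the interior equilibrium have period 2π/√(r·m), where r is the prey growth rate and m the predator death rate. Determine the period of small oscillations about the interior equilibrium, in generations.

T ≈ 10.6 generations

Here r = 0.459 and m = 0.76, so r·m = 0.349.
ω = √0.349 = 0.591 per generation, hence T = 2π/ω ≈ 10.6 generations.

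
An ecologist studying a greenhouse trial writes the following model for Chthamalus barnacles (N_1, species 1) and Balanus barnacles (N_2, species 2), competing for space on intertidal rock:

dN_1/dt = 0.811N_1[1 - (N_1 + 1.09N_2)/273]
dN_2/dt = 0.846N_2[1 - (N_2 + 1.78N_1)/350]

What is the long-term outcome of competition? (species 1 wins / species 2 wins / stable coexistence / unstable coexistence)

Compare the nullcline intercepts: K1/α12 = 273/1.09 = 250 < K2 = 350; K2/α21 = 350/1.78 = 197 < K1 = 273.
Since both are reversed, neither can invade when rare; the interior point is a saddle.

unstable coexistence (outcome depends on initial conditions)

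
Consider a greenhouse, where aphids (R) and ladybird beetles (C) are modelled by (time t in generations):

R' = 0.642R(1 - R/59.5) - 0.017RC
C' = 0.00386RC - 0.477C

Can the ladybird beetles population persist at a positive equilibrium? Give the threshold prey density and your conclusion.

Threshold R = 124; K < 124, so no, the predator goes extinct.

The predator equation gives dC/dt > 0 only when R > 0.477/0.00386 = 124.
Without the predator, R → K = 59.5. Since 59.5 < 124, the predator cannot invade.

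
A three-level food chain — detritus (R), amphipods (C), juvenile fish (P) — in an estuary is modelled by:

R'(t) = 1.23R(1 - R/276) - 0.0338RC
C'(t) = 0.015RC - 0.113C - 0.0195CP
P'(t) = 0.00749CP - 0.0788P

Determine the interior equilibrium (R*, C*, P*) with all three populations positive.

From dP/dt = 0: 0.00749C* = 0.0788, so C* = 10.5.
From dR/dt = 0: 1.23(1 - R*/276) = 0.0338·10.5, giving R* = 276·(1 - 0.289) = 196.
From dC/dt = 0: 0.015·196 - 0.113 = 0.0195P*, so P* = 2.83/0.0195 = 145.

R* ≈ 196, C* ≈ 10.5, P* ≈ 145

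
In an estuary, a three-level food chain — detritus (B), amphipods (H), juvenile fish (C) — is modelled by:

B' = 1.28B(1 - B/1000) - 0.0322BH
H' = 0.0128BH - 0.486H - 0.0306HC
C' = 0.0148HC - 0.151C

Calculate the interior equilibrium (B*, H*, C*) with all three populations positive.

B* ≈ 743, H* ≈ 10.2, C* ≈ 295

From dC/dt = 0: 0.0148H* = 0.151, so H* = 10.2.
From dB/dt = 0: 1.28(1 - B*/1000) = 0.0322·10.2, giving B* = 1000·(1 - 0.257) = 743.
From dH/dt = 0: 0.0128·743 - 0.486 = 0.0306C*, so C* = 9.03/0.0306 = 295.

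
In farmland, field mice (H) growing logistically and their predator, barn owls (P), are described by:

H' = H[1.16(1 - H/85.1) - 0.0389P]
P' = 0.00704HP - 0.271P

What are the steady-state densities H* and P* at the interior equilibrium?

H* ≈ 38.5, P* ≈ 16.3

From dP/dt = 0 with P > 0: 0.00704H* = 0.271, so H* = 38.5.
Substitute into dH/dt = 0: 1.16(1 - 38.5/85.1) = 0.0389P*.
The bracket is 0.548, giving P* = 0.635/0.0389 = 16.3.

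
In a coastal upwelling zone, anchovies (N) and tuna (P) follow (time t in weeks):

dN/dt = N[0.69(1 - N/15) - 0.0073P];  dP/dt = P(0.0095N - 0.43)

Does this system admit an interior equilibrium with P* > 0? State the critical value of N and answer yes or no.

Threshold N = 45.3; K < 45.3, so no, the predator goes extinct.

The predator equation gives dP/dt > 0 only when N > 0.43/0.0095 = 45.3.
Without the predator, N → K = 15. Since 15 < 45.3, the predator cannot invade.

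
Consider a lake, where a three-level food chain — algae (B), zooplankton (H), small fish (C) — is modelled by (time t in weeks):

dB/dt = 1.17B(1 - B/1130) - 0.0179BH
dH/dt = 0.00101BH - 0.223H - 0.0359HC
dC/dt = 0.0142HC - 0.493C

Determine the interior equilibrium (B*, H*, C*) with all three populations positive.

B* ≈ 530, H* ≈ 34.7, C* ≈ 8.69

From dC/dt = 0: 0.0142H* = 0.493, so H* = 34.7.
From dB/dt = 0: 1.17(1 - B*/1130) = 0.0179·34.7, giving B* = 1130·(1 - 0.531) = 530.
From dH/dt = 0: 0.00101·530 - 0.223 = 0.0359C*, so C* = 0.312/0.0359 = 8.69.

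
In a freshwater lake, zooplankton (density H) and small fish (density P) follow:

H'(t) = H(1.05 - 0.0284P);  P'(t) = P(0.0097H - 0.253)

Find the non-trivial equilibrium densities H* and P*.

Set dP/dt = 0 with P > 0: 0.0097H - 0.253 = 0, so H* = 0.253/0.0097 = 26.1.
Set dH/dt = 0 with H > 0: 1.05 - 0.0284P = 0, so P* = 1.05/0.0284 = 37.

H* ≈ 26.1, P* ≈ 37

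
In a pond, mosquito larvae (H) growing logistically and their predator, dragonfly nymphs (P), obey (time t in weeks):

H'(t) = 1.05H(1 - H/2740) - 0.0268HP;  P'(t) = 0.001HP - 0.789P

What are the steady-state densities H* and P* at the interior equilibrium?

From dP/dt = 0 with P > 0: 0.001H* = 0.789, so H* = 789.
Substitute into dH/dt = 0: 1.05(1 - 789/2740) = 0.0268P*.
The bracket is 0.712, giving P* = 0.748/0.0268 = 27.9.

H* ≈ 789, P* ≈ 27.9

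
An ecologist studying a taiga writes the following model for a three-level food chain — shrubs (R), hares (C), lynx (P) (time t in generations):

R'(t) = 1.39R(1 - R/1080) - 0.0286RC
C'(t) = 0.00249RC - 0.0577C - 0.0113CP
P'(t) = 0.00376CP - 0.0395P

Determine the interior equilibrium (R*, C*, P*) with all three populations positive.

R* ≈ 847, C* ≈ 10.5, P* ≈ 181

From dP/dt = 0: 0.00376C* = 0.0395, so C* = 10.5.
From dR/dt = 0: 1.39(1 - R*/1080) = 0.0286·10.5, giving R* = 1080·(1 - 0.216) = 847.
From dC/dt = 0: 0.00249·847 - 0.0577 = 0.0113P*, so P* = 2.05/0.0113 = 181.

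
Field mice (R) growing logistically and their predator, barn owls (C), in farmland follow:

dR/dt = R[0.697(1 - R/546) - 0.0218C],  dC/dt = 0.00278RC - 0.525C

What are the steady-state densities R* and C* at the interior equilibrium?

From dC/dt = 0 with C > 0: 0.00278R* = 0.525, so R* = 189.
Substitute into dR/dt = 0: 0.697(1 - 189/546) = 0.0218C*.
The bracket is 0.654, giving C* = 0.456/0.0218 = 20.9.

R* ≈ 189, C* ≈ 20.9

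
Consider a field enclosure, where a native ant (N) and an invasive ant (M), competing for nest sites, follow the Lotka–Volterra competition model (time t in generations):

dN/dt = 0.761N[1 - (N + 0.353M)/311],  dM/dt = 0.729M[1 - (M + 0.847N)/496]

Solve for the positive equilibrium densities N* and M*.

N* ≈ 194, M* ≈ 332

Setting both brackets to zero gives the nullclines N + 0.353M = 311 and 0.847N + M = 496.
Substituting M = 496 - 0.847N into the first: N(1 - 0.353·0.847) = 311 - 0.353·496.
So N* = 136/0.701 = 194, and then M* = 496 - 0.847·194 = 332.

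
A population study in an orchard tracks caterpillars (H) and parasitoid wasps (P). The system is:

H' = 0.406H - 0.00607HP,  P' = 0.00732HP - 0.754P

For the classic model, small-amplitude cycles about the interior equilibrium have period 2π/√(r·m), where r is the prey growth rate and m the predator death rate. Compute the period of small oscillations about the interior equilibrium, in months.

Here r = 0.406 and m = 0.754, so r·m = 0.306.
ω = √0.306 = 0.553 per month, hence T = 2π/ω ≈ 11.4 months.

T ≈ 11.4 months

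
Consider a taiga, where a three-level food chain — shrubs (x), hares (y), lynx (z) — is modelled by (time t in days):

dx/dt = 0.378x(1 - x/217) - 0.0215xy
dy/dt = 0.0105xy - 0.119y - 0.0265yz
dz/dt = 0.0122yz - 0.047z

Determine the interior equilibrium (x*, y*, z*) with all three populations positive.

x* ≈ 169, y* ≈ 3.85, z* ≈ 62.7

From dz/dt = 0: 0.0122y* = 0.047, so y* = 3.85.
From dx/dt = 0: 0.378(1 - x*/217) = 0.0215·3.85, giving x* = 217·(1 - 0.219) = 169.
From dy/dt = 0: 0.0105·169 - 0.119 = 0.0265z*, so z* = 1.66/0.0265 = 62.7.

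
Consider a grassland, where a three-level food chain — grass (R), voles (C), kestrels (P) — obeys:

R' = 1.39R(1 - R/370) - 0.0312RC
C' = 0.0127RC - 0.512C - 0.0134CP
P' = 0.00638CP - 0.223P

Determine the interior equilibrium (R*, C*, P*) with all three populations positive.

From dP/dt = 0: 0.00638C* = 0.223, so C* = 35.
From dR/dt = 0: 1.39(1 - R*/370) = 0.0312·35, giving R* = 370·(1 - 0.785) = 79.7.
From dC/dt = 0: 0.0127·79.7 - 0.512 = 0.0134P*, so P* = 0.5/0.0134 = 37.3.

R* ≈ 79.7, C* ≈ 35, P* ≈ 37.3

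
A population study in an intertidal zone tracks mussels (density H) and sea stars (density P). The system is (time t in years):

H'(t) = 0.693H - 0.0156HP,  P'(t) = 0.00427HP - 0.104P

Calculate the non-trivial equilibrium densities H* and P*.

Set dP/dt = 0 with P > 0: 0.00427H - 0.104 = 0, so H* = 0.104/0.00427 = 24.4.
Set dH/dt = 0 with H > 0: 0.693 - 0.0156P = 0, so P* = 0.693/0.0156 = 44.4.

H* ≈ 24.4, P* ≈ 44.4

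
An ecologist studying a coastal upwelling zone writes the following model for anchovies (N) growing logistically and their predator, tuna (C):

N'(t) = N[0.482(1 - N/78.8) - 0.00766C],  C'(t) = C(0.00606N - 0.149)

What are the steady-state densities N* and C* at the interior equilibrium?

N* ≈ 24.6, C* ≈ 43.3

From dC/dt = 0 with C > 0: 0.00606N* = 0.149, so N* = 24.6.
Substitute into dN/dt = 0: 0.482(1 - 24.6/78.8) = 0.00766C*.
The bracket is 0.688, giving C* = 0.332/0.00766 = 43.3.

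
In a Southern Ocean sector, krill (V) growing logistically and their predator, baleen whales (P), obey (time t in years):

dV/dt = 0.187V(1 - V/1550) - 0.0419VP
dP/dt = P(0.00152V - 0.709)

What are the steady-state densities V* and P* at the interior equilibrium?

V* ≈ 466, P* ≈ 3.12

From dP/dt = 0 with P > 0: 0.00152V* = 0.709, so V* = 466.
Substitute into dV/dt = 0: 0.187(1 - 466/1550) = 0.0419P*.
The bracket is 0.699, giving P* = 0.131/0.0419 = 3.12.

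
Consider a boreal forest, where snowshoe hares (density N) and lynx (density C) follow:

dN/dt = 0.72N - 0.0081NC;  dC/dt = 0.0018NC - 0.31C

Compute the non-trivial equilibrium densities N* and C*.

N* ≈ 172, C* ≈ 88.9

Set dC/dt = 0 with C > 0: 0.0018N - 0.31 = 0, so N* = 0.31/0.0018 = 172.
Set dN/dt = 0 with N > 0: 0.72 - 0.0081C = 0, so C* = 0.72/0.0081 = 88.9.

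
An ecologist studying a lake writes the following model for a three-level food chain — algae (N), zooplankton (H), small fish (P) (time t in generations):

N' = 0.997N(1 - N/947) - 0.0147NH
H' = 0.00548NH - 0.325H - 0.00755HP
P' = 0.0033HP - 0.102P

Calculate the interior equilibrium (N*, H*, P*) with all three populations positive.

N* ≈ 515, H* ≈ 30.9, P* ≈ 331

From dP/dt = 0: 0.0033H* = 0.102, so H* = 30.9.
From dN/dt = 0: 0.997(1 - N*/947) = 0.0147·30.9, giving N* = 947·(1 - 0.456) = 515.
From dH/dt = 0: 0.00548·515 - 0.325 = 0.00755P*, so P* = 2.5/0.00755 = 331.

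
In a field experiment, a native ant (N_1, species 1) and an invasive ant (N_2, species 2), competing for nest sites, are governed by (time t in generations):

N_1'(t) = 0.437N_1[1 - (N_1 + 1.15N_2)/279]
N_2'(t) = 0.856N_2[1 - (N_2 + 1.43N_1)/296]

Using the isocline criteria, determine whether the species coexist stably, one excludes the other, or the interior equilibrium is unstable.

unstable coexistence (outcome depends on initial conditions)

Compare the nullcline intercepts: K1/α12 = 279/1.15 = 243 < K2 = 296; K2/α21 = 296/1.43 = 207 < K1 = 279.
Since both are reversed, neither can invade when rare; the interior point is a saddle.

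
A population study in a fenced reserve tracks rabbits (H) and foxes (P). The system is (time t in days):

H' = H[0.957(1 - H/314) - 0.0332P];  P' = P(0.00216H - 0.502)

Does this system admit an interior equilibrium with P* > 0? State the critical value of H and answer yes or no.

Threshold H = 232; K > 232, so yes, the predator persists.

The predator equation gives dP/dt > 0 only when H > 0.502/0.00216 = 232.
Without the predator, H → K = 314. Since 314 > 232, the predator can invade and persist.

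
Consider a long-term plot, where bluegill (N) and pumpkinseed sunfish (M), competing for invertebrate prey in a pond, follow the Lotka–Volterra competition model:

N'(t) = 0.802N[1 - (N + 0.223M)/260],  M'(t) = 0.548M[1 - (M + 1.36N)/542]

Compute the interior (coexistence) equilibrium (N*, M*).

N* ≈ 200, M* ≈ 270

Setting both brackets to zero gives the nullclines N + 0.223M = 260 and 1.36N + M = 542.
Substituting M = 542 - 1.36N into the first: N(1 - 0.223·1.36) = 260 - 0.223·542.
So N* = 139/0.697 = 200, and then M* = 542 - 1.36·200 = 270.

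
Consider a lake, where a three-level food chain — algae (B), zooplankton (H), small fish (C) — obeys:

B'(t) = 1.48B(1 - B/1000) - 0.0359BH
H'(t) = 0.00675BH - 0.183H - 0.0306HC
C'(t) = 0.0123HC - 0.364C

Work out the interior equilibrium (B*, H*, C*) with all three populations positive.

B* ≈ 282, H* ≈ 29.6, C* ≈ 56.3

From dC/dt = 0: 0.0123H* = 0.364, so H* = 29.6.
From dB/dt = 0: 1.48(1 - B*/1000) = 0.0359·29.6, giving B* = 1000·(1 - 0.718) = 282.
From dH/dt = 0: 0.00675·282 - 0.183 = 0.0306C*, so C* = 1.72/0.0306 = 56.3.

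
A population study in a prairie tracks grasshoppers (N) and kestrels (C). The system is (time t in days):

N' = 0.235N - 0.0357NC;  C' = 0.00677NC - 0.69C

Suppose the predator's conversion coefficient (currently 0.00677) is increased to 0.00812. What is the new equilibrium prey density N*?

N* ≈ 85

At the interior fixed point, setting dC/dt = 0 with C > 0 fixes N* = (predator death rate)/(NC coefficient) — independent of the other coefficients.
With the change, N* = 0.69/0.00812 = 85; it falls from 102.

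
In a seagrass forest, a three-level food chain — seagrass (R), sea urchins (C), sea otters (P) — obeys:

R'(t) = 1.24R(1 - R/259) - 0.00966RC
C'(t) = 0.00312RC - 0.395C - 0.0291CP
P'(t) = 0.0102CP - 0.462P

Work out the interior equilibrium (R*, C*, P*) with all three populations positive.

From dP/dt = 0: 0.0102C* = 0.462, so C* = 45.3.
From dR/dt = 0: 1.24(1 - R*/259) = 0.00966·45.3, giving R* = 259·(1 - 0.353) = 168.
From dC/dt = 0: 0.00312·168 - 0.395 = 0.0291P*, so P* = 0.128/0.0291 = 4.4.

R* ≈ 168, C* ≈ 45.3, P* ≈ 4.4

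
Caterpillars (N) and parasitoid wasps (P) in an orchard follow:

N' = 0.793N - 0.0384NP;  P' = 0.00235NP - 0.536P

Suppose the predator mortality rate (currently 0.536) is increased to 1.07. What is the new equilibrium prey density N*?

N* ≈ 455

At the interior fixed point, setting dP/dt = 0 with P > 0 fixes N* = (predator death rate)/(NP coefficient) — independent of the other coefficients.
With the change, N* = 1.07/0.00235 = 455; it rises from 228.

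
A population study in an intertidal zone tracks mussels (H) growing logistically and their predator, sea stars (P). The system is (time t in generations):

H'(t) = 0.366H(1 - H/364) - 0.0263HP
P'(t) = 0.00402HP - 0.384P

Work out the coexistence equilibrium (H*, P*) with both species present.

H* ≈ 95.5, P* ≈ 10.3

From dP/dt = 0 with P > 0: 0.00402H* = 0.384, so H* = 95.5.
Substitute into dH/dt = 0: 0.366(1 - 95.5/364) = 0.0263P*.
The bracket is 0.738, giving P* = 0.27/0.0263 = 10.3.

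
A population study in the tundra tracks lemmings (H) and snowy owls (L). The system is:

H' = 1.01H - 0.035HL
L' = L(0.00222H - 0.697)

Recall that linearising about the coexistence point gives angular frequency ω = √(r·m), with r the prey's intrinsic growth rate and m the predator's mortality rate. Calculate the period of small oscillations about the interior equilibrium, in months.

Here r = 1.01 and m = 0.697, so r·m = 0.704.
ω = √0.704 = 0.839 per month, hence T = 2π/ω ≈ 7.49 months.

T ≈ 7.49 months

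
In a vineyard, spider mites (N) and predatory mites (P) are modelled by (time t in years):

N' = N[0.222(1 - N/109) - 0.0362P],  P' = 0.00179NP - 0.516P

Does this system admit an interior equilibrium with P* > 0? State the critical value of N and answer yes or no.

The predator equation gives dP/dt > 0 only when N > 0.516/0.00179 = 288.
Without the predator, N → K = 109. Since 109 < 288, the predator cannot invade.

Threshold N = 288; K < 288, so no, the predator goes extinct.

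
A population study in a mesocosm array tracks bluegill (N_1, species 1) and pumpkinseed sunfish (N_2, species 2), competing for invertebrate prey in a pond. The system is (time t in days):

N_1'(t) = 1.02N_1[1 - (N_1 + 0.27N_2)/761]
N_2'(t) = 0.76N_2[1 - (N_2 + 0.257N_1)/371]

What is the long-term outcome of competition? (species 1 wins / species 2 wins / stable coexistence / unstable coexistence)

Compare the nullcline intercepts: K1/α12 = 761/0.27 = 2820 > K2 = 371; K2/α21 = 371/0.257 = 1440 > K1 = 761.
Since both inequalities hold, each species can invade when rare, so the interior equilibrium is stable.

stable coexistence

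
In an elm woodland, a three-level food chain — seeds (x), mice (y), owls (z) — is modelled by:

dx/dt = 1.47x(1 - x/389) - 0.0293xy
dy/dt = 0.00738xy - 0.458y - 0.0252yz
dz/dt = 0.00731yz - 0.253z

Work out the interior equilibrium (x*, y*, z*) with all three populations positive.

x* ≈ 121, y* ≈ 34.6, z* ≈ 17.2

From dz/dt = 0: 0.00731y* = 0.253, so y* = 34.6.
From dx/dt = 0: 1.47(1 - x*/389) = 0.0293·34.6, giving x* = 389·(1 - 0.69) = 121.
From dy/dt = 0: 0.00738·121 - 0.458 = 0.0252z*, so z* = 0.432/0.0252 = 17.2.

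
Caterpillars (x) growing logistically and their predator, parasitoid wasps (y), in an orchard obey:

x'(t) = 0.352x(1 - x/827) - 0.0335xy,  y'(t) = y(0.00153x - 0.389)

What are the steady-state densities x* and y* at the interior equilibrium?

From dy/dt = 0 with y > 0: 0.00153x* = 0.389, so x* = 254.
Substitute into dx/dt = 0: 0.352(1 - 254/827) = 0.0335y*.
The bracket is 0.693, giving y* = 0.244/0.0335 = 7.28.

x* ≈ 254, y* ≈ 7.28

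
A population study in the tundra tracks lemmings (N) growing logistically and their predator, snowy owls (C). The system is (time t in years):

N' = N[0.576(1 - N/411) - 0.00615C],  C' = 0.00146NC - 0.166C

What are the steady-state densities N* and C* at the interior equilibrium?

N* ≈ 114, C* ≈ 67.7

From dC/dt = 0 with C > 0: 0.00146N* = 0.166, so N* = 114.
Substitute into dN/dt = 0: 0.576(1 - 114/411) = 0.00615C*.
The bracket is 0.723, giving C* = 0.417/0.00615 = 67.7.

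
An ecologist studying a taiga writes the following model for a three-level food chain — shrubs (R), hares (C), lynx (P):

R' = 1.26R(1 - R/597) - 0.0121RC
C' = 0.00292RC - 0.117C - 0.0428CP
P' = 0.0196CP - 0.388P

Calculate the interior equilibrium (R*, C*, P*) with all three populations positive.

R* ≈ 484, C* ≈ 19.8, P* ≈ 30.3

From dP/dt = 0: 0.0196C* = 0.388, so C* = 19.8.
From dR/dt = 0: 1.26(1 - R*/597) = 0.0121·19.8, giving R* = 597·(1 - 0.19) = 484.
From dC/dt = 0: 0.00292·484 - 0.117 = 0.0428P*, so P* = 1.29/0.0428 = 30.3.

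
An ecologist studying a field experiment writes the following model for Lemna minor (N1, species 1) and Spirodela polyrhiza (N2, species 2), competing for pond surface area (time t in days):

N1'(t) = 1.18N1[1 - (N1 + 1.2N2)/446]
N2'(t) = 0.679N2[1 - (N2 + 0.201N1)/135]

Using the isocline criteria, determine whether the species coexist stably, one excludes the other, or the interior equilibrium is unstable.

stable coexistence

Compare the nullcline intercepts: K1/α12 = 446/1.2 = 372 > K2 = 135; K2/α21 = 135/0.201 = 672 > K1 = 446.
Since both inequalities hold, each species can invade when rare, so the interior equilibrium is stable.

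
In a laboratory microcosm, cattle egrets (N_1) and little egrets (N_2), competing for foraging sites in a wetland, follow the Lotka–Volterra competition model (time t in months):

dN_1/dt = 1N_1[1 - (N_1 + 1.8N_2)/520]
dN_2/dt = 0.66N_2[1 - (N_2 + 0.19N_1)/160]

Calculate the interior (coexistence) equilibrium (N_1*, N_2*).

N_1* ≈ 353, N_2* ≈ 93

Setting both brackets to zero gives the nullclines N_1 + 1.8N_2 = 520 and 0.19N_1 + N_2 = 160.
Substituting N_2 = 160 - 0.19N_1 into the first: N_1(1 - 1.8·0.19) = 520 - 1.8·160.
So N_1* = 232/0.658 = 353, and then N_2* = 160 - 0.19·353 = 93.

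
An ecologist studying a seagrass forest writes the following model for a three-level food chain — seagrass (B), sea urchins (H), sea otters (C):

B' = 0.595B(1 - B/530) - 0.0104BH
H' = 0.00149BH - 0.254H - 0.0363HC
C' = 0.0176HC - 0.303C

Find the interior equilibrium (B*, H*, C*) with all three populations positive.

B* ≈ 371, H* ≈ 17.2, C* ≈ 8.21

From dC/dt = 0: 0.0176H* = 0.303, so H* = 17.2.
From dB/dt = 0: 0.595(1 - B*/530) = 0.0104·17.2, giving B* = 530·(1 - 0.301) = 371.
From dH/dt = 0: 0.00149·371 - 0.254 = 0.0363C*, so C* = 0.298/0.0363 = 8.21.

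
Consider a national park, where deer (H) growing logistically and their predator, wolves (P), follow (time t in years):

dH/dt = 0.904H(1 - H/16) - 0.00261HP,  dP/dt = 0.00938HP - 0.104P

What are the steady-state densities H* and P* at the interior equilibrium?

H* ≈ 11.1, P* ≈ 106

From dP/dt = 0 with P > 0: 0.00938H* = 0.104, so H* = 11.1.
Substitute into dH/dt = 0: 0.904(1 - 11.1/16) = 0.00261P*.
The bracket is 0.307, giving P* = 0.278/0.00261 = 106.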